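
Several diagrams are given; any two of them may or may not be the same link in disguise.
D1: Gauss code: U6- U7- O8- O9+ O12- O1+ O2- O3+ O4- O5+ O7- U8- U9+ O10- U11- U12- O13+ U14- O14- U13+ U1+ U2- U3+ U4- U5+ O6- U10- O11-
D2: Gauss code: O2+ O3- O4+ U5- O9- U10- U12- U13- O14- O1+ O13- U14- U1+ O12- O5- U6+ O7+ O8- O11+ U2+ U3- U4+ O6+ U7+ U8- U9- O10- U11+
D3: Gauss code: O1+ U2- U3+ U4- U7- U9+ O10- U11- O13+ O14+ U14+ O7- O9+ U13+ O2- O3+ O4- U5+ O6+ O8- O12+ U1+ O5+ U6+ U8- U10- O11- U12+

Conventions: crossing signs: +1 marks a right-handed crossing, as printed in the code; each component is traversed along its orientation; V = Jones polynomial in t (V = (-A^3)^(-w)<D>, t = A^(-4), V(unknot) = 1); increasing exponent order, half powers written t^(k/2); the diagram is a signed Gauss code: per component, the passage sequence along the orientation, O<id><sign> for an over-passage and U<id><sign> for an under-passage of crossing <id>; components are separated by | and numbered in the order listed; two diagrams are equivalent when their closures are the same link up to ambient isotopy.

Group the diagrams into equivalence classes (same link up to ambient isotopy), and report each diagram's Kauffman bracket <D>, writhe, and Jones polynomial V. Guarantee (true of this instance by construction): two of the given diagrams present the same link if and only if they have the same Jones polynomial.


classes: {D1} | {D2, D3}
V(D1) = -t^-4 + t^-3 + t^-1  [14 crossings, <D> = A^-8 + 1 - A^4, w = -4]
D2 (bracket -A^-18 + 2A^-14 - 2A^-10 + 3A^-6 - 2A^-2 + 2A^2 - A^6; 14 crossings at w = -2): V = -t^-3 + 2t^-2 - 2t^-1 + 3 - 2t + 2t^2 - t^3
V(D3) = -t^-3 + 2t^-2 - 2t^-1 + 3 - 2t + 2t^2 - t^3  [14 crossings, <D> = -A^-6 + 2A^-2 - 2A^2 + 3A^6 - 2A^10 + 2A^14 - A^18, w = +2]
note: comparing 3 Jones polynomials yields 2 groups


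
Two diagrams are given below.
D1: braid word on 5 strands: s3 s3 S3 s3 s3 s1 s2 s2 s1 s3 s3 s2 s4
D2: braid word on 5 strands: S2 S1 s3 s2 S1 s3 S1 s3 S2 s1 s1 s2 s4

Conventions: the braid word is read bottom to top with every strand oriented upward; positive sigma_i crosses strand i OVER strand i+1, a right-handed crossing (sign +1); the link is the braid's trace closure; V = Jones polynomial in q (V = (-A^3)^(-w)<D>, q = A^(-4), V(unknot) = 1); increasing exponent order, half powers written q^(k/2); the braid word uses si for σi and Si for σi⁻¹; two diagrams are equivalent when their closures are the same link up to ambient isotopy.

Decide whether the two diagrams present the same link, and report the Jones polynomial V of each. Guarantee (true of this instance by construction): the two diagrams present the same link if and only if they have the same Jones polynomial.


equivalent: no
D1 (bracket -A^-13 + A^-9 - A^-5 + A^-1 - A^3 + A^7 + A^11 + A^19; 13 crossings at w = +11): V = -q^(7/2) - q^(11/2) - q^(13/2) + q^(15/2) - q^(17/2) + q^(19/2) - q^(21/2) + q^(23/2)
D2 (bracket -A^-5 + 2A^-1 - A^3 + 2A^7 - A^11 + A^15; 13 crossings at w = +3): V = -q^(-3/2) + q^(-1/2) - 2q^(1/2) + q^(3/2) - 2q^(5/2) + q^(7/2)
key observation: 2 classes among 2 diagrams; unequal V(q) rules out equality


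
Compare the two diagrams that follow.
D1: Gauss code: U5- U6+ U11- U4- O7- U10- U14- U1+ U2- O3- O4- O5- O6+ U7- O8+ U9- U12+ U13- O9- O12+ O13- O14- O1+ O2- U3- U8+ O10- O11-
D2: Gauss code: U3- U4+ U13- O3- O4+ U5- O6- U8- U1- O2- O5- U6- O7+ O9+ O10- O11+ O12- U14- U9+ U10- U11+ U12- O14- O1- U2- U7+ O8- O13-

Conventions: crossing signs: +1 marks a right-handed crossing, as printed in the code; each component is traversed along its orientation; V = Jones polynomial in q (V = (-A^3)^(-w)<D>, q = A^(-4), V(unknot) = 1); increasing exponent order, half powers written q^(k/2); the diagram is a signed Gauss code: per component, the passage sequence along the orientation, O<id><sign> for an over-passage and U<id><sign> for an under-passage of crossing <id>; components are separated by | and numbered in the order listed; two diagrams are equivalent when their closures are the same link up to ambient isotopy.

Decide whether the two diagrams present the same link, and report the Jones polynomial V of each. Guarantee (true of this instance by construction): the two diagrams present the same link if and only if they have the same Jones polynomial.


equivalent: yes
D1 (bracket A^-14 - A^-10 + 2A^-6 - A^-2 + A^2 - A^6; 14 crossings at w = -6): V = -q^-6 + q^-5 - q^-4 + 2q^-3 - q^-2 + q^-1
V(D2) = -q^-6 + q^-5 - q^-4 + 2q^-3 - q^-2 + q^-1  (w -6, c 14, <D> = A^-14 - A^-10 + 2A^-6 - A^-2 + A^2 - A^6)
key observation: all 2 diagrams share one V(q), hence one class


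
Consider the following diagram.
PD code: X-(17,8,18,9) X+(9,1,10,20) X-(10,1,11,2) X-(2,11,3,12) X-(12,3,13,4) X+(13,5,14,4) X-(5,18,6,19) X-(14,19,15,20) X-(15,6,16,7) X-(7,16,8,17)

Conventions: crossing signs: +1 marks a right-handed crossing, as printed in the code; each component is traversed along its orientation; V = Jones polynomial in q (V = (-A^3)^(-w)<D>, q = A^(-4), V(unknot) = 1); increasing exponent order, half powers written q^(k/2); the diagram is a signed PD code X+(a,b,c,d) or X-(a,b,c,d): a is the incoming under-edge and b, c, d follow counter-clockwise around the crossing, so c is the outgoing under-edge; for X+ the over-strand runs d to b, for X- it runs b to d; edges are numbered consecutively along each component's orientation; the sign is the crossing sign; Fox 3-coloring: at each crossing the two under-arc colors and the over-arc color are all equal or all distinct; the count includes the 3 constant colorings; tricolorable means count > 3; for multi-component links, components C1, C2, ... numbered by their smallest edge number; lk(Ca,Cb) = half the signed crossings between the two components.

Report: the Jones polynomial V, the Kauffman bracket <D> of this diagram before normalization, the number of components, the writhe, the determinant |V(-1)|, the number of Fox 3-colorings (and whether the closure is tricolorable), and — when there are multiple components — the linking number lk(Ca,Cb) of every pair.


Jones polynomial: V(q) = -q^-7 + q^-6 - q^-5 + q^-4 + q^-2
<D> = A^-10 + A^-2 - A^2 + A^6 - A^10; writhe -6
components 1, writhe -6 (10 crossings)
3-colorings: 3 of 3^10, det 5 — not tricolorable
note: the span of V is 5, forcing >= 5 crossings in any diagram


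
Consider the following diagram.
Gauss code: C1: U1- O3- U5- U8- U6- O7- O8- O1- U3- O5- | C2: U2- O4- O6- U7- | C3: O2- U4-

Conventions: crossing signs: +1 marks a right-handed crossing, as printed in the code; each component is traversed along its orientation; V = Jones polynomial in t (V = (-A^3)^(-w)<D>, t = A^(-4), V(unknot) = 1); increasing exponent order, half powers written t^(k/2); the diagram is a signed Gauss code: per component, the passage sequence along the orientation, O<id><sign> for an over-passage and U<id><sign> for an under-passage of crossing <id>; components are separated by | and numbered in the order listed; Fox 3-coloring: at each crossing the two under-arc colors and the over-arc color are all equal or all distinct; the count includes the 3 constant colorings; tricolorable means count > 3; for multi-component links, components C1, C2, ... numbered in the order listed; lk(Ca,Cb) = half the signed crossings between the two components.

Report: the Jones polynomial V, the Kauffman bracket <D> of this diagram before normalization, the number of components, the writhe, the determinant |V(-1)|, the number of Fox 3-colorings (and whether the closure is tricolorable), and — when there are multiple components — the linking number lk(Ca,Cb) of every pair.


Jones polynomial: V(t) = -t^-9 + t^-8 - 2t^-7 + 3t^-6 - t^-5 + 3t^-4 + t^-2
<D> = A^-16 + 3A^-8 - A^-4 + 3 - 2A^4 + A^8 - A^12; writhe -8
components 3, writhe -8 (8 crossings)
linking number lk(C1,C2) = -1
lk(C1,C3): 0
lk(C2,C3) = -1
3-colorings: 9 of 3^8, det 12 — tricolorable
note: det 12 = |V(-1)|; divisible by 3, so tricolorable


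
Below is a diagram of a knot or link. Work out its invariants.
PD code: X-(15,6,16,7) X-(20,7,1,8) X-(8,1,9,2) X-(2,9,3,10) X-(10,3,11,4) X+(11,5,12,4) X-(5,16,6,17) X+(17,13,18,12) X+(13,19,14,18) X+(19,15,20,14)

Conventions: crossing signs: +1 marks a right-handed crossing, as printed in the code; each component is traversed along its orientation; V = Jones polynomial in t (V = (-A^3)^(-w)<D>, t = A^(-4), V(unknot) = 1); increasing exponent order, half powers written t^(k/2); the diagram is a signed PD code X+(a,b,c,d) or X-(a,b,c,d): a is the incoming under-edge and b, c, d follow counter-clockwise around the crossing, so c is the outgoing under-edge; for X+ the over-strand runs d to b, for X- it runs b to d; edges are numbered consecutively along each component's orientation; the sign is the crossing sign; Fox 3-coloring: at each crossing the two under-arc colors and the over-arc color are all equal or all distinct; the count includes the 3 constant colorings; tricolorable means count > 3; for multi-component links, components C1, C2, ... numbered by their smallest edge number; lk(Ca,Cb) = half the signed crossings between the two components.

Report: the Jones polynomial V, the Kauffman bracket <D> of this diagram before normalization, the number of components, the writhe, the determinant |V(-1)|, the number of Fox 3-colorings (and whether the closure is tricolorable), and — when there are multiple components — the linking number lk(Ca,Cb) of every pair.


V(t) = -t^-5 + t^-4 - t^-3 + 2t^-2 - t^-1 + 2 - t
bracket: -A^-10 + 2A^-6 - A^-2 + 2A^2 - A^6 + A^10 - A^14, w = -2
1 component, writhe -2, over 10 crossings
det 9, colorings 9 of 3^10 — tricolorable
observation: w = -2 (over 10 crossings) is diagram-only; (-A^3)^(2) removes it from V


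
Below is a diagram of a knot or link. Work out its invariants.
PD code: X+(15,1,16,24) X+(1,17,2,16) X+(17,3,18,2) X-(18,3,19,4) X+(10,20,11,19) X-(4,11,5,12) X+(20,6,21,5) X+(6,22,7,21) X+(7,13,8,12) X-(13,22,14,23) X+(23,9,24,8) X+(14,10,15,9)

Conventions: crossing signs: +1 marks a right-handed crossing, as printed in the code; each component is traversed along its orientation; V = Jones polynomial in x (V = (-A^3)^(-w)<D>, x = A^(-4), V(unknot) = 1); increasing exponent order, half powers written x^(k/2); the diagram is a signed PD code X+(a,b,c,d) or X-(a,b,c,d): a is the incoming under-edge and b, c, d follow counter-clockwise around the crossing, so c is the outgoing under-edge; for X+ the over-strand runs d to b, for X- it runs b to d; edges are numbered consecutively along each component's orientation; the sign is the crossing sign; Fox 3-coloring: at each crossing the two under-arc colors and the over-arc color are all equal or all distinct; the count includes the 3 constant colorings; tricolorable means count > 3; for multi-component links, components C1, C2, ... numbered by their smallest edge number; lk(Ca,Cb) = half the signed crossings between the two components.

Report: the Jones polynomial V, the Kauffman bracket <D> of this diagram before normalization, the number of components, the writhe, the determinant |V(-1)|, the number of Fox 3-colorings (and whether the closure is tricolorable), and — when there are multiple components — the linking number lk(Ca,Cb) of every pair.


Jones polynomial: V(x) = x^2 + 2x^4 - 2x^5 + x^6 - 2x^7 + x^8
<D> = A^-14 - 2A^-10 + A^-6 - 2A^-2 + 2A^2 + A^10; writhe +6
components 1, writhe +6 (12 crossings)
3-colorings: 27 of 3^12, det 9 — tricolorable
note: the span of V is 6, forcing >= 6 crossings in any diagram


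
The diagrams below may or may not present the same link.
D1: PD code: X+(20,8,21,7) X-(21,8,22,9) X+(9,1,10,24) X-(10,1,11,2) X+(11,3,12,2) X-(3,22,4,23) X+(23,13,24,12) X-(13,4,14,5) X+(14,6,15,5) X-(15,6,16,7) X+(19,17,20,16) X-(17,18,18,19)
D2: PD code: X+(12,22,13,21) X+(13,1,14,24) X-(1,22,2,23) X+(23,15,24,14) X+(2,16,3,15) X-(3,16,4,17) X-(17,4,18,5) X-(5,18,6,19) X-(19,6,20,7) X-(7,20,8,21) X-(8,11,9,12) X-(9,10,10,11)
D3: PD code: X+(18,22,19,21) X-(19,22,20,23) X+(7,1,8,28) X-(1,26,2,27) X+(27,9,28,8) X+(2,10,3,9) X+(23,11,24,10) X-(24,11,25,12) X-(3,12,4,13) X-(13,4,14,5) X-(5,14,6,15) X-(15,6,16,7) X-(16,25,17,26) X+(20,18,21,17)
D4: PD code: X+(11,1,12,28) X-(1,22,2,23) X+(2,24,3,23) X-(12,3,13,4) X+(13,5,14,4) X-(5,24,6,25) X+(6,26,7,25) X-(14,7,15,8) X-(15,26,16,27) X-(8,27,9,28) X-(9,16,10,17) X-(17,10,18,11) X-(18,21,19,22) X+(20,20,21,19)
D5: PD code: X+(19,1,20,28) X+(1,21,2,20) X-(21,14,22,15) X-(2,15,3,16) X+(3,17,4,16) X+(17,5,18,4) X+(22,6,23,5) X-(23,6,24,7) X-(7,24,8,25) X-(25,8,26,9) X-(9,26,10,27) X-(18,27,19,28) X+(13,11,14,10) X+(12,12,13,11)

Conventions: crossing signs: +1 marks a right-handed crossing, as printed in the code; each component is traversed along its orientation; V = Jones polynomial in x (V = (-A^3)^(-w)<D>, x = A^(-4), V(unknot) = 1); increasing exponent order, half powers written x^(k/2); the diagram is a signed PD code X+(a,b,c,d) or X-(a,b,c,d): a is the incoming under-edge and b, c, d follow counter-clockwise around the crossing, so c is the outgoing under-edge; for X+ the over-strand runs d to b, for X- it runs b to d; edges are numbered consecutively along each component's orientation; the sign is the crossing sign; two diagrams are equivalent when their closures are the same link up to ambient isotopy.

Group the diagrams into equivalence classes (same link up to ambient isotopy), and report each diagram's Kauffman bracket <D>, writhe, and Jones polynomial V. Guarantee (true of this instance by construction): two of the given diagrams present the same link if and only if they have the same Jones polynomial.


classes: {D1} | {D2, D3, D5} | {D4}
V(D1) = x^-2 - x^-1 + 1 - x + x^2  [12 crossings, <D> = A^-8 - A^-4 + 1 - A^4 + A^8, w = 0]
V(D2) = x^-5 - 2x^-4 + 2x^-3 - 2x^-2 + 2x^-1 - 1 + x  (w -4, c 12, <D> = A^-16 - A^-12 + 2A^-8 - 2A^-4 + 2 - 2A^4 + A^8)
V(D3) = x^-5 - 2x^-4 + 2x^-3 - 2x^-2 + 2x^-1 - 1 + x  [14 crossings, <D> = A^-10 - A^-6 + 2A^-2 - 2A^2 + 2A^6 - 2A^10 + A^14, w = -2]
V(D4) = -x^-4 + x^-3 + x^-1  (w -4, c 14, <D> = A^-8 + 1 - A^4)
V(D5) = x^-5 - 2x^-4 + 2x^-3 - 2x^-2 + 2x^-1 - 1 + x  [14 crossings, <D> = A^-4 - 1 + 2A^4 - 2A^8 + 2A^12 - 2A^16 + A^20, w = 0]
insight: 3 values of V(x) split the 5 diagrams


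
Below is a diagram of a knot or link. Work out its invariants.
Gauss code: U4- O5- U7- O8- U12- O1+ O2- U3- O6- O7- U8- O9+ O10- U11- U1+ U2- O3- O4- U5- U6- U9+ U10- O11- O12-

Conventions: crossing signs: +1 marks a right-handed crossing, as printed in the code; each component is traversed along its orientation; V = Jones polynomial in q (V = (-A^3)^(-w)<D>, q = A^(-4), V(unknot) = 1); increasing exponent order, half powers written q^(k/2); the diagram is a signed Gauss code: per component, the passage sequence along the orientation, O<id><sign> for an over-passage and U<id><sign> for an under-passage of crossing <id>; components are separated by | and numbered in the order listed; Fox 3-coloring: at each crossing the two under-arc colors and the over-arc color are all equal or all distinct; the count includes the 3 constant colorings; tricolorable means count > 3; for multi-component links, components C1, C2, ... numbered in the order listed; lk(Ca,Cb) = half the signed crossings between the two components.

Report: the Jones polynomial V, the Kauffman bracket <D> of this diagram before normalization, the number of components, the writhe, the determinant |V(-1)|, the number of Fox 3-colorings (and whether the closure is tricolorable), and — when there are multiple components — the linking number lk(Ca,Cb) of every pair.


V(q) = -q^-8 + q^-5 + q^-3
bracket: A^-12 + A^-4 - A^8, w = -8
1 component, writhe -8, over 12 crossings
det 3, colorings 9 of 3^12 — tricolorable
observation: V spans 5 powers of q: at least 5 crossings in any diagram


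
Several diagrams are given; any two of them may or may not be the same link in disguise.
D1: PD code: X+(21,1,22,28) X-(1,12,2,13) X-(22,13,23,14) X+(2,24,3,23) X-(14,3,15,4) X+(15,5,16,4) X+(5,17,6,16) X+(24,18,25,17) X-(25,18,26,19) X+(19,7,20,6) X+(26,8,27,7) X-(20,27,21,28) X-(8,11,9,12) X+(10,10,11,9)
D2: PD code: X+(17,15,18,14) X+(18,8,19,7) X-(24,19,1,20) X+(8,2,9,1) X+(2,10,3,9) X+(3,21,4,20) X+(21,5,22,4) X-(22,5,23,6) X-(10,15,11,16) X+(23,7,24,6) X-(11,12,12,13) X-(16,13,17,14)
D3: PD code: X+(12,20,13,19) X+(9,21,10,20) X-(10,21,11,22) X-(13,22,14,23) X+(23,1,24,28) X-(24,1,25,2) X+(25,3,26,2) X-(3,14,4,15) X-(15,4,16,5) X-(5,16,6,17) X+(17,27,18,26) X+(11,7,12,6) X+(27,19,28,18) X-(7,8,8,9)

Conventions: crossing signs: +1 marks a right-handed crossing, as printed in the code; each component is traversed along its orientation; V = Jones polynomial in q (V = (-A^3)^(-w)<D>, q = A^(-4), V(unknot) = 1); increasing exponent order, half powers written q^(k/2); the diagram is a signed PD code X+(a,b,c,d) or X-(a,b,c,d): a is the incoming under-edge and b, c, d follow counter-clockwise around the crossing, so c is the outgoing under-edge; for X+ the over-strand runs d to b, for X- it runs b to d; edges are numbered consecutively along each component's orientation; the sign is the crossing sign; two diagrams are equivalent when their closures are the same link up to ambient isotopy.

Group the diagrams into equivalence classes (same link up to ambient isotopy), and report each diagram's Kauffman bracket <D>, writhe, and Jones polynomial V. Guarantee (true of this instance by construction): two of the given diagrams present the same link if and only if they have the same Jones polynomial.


equivalence classes: {D1} | {D2} | {D3}
D1 (bracket A^6; 14 crossings at w = +2): V = 1
V(D2) = q - q^2 + 2q^3 - q^4 + q^5 - q^6  (w +2, c 12, <D> = -A^-18 + A^-14 - A^-10 + 2A^-6 - A^-2 + A^2)
V(D3) = -q^-3 + q^-2 - q^-1 + 3 - q + q^2 - q^3  [14 crossings, <D> = -A^-12 + A^-8 - A^-4 + 3 - A^4 + A^8 - A^12, w = 0]
key observation: comparing 3 Jones polynomials yields 3 groups


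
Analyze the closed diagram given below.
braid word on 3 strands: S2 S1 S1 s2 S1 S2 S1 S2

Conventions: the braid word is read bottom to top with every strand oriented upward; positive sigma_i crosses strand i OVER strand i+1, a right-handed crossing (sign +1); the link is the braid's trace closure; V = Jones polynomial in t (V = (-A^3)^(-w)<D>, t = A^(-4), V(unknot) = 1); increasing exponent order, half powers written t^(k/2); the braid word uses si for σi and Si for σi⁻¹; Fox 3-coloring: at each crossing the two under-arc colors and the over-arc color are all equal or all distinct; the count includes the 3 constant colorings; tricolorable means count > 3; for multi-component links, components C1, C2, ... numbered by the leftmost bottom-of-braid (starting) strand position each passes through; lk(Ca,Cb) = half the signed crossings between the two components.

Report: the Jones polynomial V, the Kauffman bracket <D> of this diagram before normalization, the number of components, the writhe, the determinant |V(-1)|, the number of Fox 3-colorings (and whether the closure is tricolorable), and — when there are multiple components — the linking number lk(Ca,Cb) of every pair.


V = t^-8 - 2t^-7 + t^-6 - 2t^-5 + 2t^-4 + t^-2
<D> = A^-10 + 2A^-2 - 2A^2 + A^6 - 2A^10 + A^14 (w = -6)
1 component over 8 crossings, w = -6
27 Fox colorings among 3^8, |V(-1)| = 9: tricolorable
why: w = -6 (over 8 crossings) is diagram-only; (-A^3)^(6) removes it from V


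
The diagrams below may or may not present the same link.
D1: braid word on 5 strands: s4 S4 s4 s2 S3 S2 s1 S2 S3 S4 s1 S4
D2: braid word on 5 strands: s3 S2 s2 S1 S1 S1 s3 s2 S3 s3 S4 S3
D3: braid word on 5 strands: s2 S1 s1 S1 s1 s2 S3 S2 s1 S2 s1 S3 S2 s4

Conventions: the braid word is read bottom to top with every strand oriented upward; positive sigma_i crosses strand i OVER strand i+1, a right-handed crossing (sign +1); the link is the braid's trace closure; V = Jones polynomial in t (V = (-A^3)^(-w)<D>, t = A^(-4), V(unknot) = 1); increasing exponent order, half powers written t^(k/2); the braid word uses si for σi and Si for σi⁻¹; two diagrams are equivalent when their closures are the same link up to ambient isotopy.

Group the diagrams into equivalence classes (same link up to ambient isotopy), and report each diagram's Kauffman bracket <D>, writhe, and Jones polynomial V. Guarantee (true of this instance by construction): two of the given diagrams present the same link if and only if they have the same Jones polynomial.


classes: {D1, D3} | {D2}
V(D1) = t^-4 - t^-3 + t^-2 - 2t^-1 + 2 - t + t^2  [12 crossings, <D> = A^-14 - A^-10 + 2A^-6 - 2A^-2 + A^2 - A^6 + A^10, w = -2]
V(D2) = -t^-4 + t^-3 + t^-1  (w -2, c 12, <D> = A^-2 + A^6 - A^10)
V(D3) = t^-4 - t^-3 + t^-2 - 2t^-1 + 2 - t + t^2  (w 0, c 14, <D> = A^-8 - A^-4 + 2 - 2A^4 + A^8 - A^12 + A^16)
insight: 2 values of V(t) split the 3 diagrams


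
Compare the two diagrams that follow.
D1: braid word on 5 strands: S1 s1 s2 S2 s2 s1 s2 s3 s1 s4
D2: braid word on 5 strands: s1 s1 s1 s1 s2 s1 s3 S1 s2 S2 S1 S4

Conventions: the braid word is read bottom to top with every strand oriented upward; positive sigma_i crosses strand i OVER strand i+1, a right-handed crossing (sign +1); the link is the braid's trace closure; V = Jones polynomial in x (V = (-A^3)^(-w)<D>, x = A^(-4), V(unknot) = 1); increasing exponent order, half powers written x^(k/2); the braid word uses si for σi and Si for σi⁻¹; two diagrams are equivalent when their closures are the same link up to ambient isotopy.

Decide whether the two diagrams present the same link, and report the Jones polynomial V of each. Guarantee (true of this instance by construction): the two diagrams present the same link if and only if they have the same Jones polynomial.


equivalent: yes
V(D1) = x + x^3 - x^4  (w +6, c 10, <D> = -A^2 + A^6 + A^14)
V(D2) = x + x^3 - x^4  (w +4, c 12, <D> = -A^-4 + 1 + A^8)
why: from 10 to 12 crossings by R-moves: one link, two diagrams


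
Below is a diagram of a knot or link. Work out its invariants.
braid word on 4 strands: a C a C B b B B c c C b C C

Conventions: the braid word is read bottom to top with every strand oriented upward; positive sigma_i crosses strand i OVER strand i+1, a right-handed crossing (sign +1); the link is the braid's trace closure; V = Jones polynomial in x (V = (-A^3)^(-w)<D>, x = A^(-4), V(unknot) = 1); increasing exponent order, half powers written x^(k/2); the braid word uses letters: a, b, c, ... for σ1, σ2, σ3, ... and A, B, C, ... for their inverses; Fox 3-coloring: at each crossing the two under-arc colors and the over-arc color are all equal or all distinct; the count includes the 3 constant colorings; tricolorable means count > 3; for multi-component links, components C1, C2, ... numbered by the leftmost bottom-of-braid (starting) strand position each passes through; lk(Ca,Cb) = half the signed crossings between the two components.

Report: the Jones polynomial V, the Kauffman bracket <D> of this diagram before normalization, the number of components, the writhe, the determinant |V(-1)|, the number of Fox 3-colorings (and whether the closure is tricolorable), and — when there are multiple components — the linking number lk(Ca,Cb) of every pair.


V(x) = x^(-13/2) - x^(-11/2) + 2x^(-9/2) - 2x^(-7/2) + x^(-5/2) - 2x^(-3/2) - x^(1/2)
bracket: -A^-8 - 2 + A^4 - 2A^8 + 2A^12 - A^16 + A^20, w = -2
2 components, writhe -2, over 14 crossings
lk(C1,C2) = +1
det 10, colorings 3 of 3^14 — not tricolorable
observation: the span of V is 7, within the link bound 14 + 2 - 1


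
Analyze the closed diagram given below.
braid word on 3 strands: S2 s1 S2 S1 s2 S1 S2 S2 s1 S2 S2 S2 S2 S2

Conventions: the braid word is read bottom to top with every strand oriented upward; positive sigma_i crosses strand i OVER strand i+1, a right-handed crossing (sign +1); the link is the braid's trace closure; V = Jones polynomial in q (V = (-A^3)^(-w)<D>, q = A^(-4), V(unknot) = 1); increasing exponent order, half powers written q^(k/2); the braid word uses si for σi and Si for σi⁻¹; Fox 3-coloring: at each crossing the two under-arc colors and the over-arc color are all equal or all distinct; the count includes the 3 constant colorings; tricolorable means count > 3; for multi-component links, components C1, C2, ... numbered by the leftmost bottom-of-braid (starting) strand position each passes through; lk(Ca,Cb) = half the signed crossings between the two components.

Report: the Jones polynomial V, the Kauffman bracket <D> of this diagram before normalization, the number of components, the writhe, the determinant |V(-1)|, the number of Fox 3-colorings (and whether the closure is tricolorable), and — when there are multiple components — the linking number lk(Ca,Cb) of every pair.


V = -q^-14 + 2q^-13 - 3q^-12 + 5q^-11 - 7q^-10 + 8q^-9 - 9q^-8 + 8q^-7 - 7q^-6 + 6q^-5 - 3q^-4 + 3q^-3 - q^-2
<D> = -A^-16 + 3A^-12 - 3A^-8 + 6A^-4 - 7 + 8A^4 - 9A^8 + 8A^12 - 7A^16 + 5A^20 - 3A^24 + 2A^28 - A^32 (w = -8)
1 component over 14 crossings, w = -8
9 Fox colorings among 3^14, |V(-1)| = 63: tricolorable
why: w = -8 shifts under R1 moves; the (-A^3)^(8) factor cancels that in V


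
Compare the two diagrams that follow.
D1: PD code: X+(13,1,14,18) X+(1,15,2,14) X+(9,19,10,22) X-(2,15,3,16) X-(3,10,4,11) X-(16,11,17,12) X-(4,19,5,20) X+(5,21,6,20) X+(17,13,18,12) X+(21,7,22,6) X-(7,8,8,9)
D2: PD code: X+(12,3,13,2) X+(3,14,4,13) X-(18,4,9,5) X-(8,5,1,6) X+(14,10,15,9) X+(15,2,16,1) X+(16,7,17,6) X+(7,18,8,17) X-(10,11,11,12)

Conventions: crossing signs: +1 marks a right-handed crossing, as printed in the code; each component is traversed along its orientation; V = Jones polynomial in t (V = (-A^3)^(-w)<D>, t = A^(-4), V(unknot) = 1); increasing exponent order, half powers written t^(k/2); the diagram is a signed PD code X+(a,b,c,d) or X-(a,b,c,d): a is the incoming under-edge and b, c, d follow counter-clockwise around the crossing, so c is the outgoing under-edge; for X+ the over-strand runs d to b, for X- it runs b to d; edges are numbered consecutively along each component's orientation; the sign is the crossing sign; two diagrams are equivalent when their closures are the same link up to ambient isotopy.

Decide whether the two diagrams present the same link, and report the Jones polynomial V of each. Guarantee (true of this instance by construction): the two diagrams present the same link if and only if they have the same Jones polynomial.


equivalent: no
D1 (bracket A^-7 + A; 11 crossings at w = +1): V = -t^(1/2) - t^(5/2)
D2 (bracket A^-13 - A^-9 + A^-5 + A^3; 9 crossings at w = +3): V = -t^(3/2) - t^(7/2) + t^(9/2) - t^(11/2)
key observation: V(t) takes 2 values over 2 diagrams, fixing the grouping


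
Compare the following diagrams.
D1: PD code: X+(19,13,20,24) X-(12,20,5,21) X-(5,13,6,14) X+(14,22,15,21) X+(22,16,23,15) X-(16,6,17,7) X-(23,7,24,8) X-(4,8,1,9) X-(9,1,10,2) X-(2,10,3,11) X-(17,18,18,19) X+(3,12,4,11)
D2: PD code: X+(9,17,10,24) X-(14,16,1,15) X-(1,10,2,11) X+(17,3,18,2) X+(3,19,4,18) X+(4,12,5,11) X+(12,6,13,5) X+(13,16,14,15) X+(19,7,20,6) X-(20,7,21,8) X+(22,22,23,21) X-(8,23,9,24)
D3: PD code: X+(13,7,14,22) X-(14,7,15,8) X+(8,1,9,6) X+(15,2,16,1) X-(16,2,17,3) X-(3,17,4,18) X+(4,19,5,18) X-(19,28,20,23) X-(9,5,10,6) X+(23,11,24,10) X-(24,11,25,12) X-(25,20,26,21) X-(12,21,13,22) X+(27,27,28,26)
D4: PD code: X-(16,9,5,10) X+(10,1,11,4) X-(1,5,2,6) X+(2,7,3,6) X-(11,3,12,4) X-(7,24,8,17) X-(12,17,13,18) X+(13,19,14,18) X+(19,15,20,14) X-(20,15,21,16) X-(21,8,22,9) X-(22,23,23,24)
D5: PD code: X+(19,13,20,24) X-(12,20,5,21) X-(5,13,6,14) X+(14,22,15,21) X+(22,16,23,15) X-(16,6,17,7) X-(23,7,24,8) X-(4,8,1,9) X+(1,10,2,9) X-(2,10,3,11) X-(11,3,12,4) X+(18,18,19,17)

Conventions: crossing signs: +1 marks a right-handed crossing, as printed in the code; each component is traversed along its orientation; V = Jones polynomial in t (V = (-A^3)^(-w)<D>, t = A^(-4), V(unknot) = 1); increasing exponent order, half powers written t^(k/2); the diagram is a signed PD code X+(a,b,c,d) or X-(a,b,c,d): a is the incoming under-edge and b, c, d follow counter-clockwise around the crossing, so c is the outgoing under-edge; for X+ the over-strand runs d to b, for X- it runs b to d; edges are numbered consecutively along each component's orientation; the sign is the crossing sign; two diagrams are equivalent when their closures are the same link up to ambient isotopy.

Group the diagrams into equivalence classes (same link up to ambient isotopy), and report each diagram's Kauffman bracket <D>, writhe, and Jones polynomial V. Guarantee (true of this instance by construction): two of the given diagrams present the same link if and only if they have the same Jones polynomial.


grouping into links: {D1, D5} | {D2} | {D3, D4}
V(D1) = t^-6 + 2t^-4 + 2t^-2 - t^-1 + 1 - t  (w -4, c 12, <D> = -A^-16 + A^-12 - A^-8 + 2A^-4 + 2A^4 + A^12)
V(D2) = 1 + t + t^2 + t^3  (w +4, c 12, <D> = 1 + A^4 + A^8 + A^12)
V(D3) = t^-3 + t^-2 + t^-1 + 1  (w -2, c 14, <D> = A^-6 + A^-2 + A^2 + A^6)
V(D4) = t^-3 + t^-2 + t^-1 + 1  (w -4, c 12, <D> = A^-12 + A^-8 + A^-4 + 1)
V(D5) = t^-6 + 2t^-4 + 2t^-2 - t^-1 + 1 - t  (w -2, c 12, <D> = -A^-10 + A^-6 - A^-2 + 2A^2 + 2A^10 + A^18)
why: 3 values of V(t) split the 5 diagrams


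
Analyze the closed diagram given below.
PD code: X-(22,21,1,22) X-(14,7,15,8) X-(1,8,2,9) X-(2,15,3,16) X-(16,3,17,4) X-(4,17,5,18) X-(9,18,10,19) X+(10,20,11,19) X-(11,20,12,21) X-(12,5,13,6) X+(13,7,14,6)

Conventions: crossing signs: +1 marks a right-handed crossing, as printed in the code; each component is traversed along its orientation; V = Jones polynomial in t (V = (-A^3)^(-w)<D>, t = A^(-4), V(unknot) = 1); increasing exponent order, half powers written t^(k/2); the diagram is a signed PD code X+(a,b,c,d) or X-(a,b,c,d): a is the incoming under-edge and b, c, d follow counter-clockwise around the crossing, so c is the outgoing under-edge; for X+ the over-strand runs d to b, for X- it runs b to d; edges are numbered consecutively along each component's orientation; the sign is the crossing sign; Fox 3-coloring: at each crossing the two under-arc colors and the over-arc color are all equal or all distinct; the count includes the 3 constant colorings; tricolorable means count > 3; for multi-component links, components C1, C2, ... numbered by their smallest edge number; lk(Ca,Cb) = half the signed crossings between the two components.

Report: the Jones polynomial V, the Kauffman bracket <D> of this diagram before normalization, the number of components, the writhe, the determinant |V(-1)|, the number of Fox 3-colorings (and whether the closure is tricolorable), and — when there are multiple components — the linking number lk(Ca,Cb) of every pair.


Jones polynomial: V(t) = -t^-7 + t^-6 - t^-5 + t^-4 + t^-2
<D> = -A^-13 - A^-5 + A^-1 - A^3 + A^7; writhe -7
components 1, writhe -7 (11 crossings)
3-colorings: 3 of 3^11, det 5 — not tricolorable
note: det 5 = |V(-1)|; not divisible by 3, so not tricolorable


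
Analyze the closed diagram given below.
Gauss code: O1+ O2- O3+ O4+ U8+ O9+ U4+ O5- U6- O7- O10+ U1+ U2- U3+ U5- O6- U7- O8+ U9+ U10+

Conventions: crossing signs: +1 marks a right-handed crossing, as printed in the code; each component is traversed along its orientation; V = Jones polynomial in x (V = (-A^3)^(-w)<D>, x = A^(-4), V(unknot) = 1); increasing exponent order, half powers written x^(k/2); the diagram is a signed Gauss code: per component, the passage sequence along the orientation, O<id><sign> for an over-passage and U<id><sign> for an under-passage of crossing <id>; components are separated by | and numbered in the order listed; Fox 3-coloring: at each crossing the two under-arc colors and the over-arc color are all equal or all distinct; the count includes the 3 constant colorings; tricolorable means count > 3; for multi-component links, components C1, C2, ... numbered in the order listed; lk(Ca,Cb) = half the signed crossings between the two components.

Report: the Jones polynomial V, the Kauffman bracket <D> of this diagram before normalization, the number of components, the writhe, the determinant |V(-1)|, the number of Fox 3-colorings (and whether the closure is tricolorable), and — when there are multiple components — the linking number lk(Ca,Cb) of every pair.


V(x) = -x^-1 + 2 - x + 2x^2 - x^3 + x^4 - x^5
bracket: -A^-14 + A^-10 - A^-6 + 2A^-2 - A^2 + 2A^6 - A^10, w = +2
1 component, writhe +2, over 10 crossings
det 9, colorings 9 of 3^10 — tricolorable
observation: w = +2 shifts under R1 moves; the (-A^3)^(-2) factor cancels that in V


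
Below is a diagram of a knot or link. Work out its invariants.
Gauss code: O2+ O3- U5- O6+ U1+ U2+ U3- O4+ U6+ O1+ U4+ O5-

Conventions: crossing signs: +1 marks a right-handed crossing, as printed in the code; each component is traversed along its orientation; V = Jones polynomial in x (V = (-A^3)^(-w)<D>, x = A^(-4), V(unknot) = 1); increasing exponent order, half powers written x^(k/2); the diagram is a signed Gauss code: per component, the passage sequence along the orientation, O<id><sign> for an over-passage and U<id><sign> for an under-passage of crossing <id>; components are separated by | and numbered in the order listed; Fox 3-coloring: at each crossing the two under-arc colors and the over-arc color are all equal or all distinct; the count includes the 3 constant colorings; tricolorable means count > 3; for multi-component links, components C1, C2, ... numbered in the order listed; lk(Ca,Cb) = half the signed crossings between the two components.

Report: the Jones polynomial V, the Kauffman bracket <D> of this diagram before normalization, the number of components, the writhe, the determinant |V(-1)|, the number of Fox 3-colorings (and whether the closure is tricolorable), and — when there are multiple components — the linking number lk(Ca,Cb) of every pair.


Jones polynomial: V(x) = x + x^3 - x^4
<D> = -A^-10 + A^-6 + A^2; writhe +2
components 1, writhe +2 (6 crossings)
3-colorings: 9 of 3^6, det 3 — tricolorable
note: w = +2 (over 6 crossings) is diagram-only; (-A^3)^(-2) removes it from V


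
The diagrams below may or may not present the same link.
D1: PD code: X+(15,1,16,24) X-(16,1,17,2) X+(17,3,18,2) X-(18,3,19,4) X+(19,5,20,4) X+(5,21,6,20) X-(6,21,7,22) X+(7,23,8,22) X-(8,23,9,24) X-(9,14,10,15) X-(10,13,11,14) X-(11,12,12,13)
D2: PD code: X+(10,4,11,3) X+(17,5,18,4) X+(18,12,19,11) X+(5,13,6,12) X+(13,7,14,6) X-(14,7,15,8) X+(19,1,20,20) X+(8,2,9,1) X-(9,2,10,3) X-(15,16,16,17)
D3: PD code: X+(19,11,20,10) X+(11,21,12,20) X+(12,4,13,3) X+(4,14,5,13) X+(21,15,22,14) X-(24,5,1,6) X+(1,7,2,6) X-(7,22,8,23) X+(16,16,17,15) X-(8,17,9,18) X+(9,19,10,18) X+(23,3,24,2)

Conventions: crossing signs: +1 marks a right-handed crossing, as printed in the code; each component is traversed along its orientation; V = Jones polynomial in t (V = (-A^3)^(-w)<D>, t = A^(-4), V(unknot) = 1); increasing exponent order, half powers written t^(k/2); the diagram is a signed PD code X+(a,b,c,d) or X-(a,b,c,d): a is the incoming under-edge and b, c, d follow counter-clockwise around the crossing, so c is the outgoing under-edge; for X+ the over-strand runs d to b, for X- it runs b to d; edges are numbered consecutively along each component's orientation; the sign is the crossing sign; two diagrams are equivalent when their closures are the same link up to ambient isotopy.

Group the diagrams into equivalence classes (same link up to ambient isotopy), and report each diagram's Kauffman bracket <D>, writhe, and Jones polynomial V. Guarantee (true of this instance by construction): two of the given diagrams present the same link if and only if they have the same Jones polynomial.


classes: {D1} | {D2} | {D3}
V(D1) = 1  [12 crossings, <D> = A^-6, w = -2]
V(D2) = t + t^3 - t^4  (w +4, c 10, <D> = -A^-4 + 1 + A^8)
V(D3) = t - t^2 + 2t^3 - t^4 + t^5 - t^6  (w +6, c 12, <D> = -A^-6 + A^-2 - A^2 + 2A^6 - A^10 + A^14)
insight: comparing 3 Jones polynomials yields 3 groups


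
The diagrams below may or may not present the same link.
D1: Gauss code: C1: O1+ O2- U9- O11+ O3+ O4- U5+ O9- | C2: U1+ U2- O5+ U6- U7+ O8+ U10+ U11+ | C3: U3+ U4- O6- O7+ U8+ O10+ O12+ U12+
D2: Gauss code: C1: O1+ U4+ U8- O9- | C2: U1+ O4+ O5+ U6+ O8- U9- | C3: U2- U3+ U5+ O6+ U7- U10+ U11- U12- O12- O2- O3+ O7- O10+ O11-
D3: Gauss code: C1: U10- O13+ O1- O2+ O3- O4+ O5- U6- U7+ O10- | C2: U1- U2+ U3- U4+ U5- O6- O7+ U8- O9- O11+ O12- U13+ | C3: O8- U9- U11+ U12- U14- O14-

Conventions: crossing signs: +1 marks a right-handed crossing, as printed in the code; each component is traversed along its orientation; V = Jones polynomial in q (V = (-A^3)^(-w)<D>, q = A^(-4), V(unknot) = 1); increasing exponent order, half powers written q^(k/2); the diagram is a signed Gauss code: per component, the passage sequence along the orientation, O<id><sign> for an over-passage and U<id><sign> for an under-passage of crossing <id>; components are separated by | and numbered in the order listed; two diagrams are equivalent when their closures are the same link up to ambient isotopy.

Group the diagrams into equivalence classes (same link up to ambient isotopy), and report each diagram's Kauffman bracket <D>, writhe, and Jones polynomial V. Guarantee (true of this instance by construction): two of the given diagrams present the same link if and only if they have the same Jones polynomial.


grouping into links: {D1} | {D2} | {D3}
V(D1) = q + 2q^3 + q^5  (w +4, c 12, <D> = A^-8 + 2 + A^8)
D2 (bracket A^-12 + A^-8 + A^-4 + 1; 12 crossings at w = 0): V = 1 + q + q^2 + q^3
V(D3) = q^-3 + q^-2 + q^-1 + 1  (w -4, c 14, <D> = A^-12 + A^-8 + A^-4 + 1)
key observation: 3 classes among 3 diagrams; unequal V(q) rules out equality


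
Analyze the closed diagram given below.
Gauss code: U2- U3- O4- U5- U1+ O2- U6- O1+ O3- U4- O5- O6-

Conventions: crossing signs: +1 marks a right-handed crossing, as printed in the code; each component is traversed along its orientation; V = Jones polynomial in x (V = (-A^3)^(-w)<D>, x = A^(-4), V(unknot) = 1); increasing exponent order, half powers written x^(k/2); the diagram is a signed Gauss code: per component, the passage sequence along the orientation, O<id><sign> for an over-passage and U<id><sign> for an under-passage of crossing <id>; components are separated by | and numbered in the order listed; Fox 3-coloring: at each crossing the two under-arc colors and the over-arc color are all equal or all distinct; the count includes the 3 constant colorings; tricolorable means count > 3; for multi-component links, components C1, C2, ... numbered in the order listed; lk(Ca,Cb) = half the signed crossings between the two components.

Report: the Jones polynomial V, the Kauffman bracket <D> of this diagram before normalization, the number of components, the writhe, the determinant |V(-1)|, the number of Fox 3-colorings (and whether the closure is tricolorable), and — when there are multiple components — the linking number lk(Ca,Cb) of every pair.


V = -x^-6 + x^-5 - x^-4 + 2x^-3 - x^-2 + x^-1
<D> = A^-8 - A^-4 + 2 - A^4 + A^8 - A^12 (w = -4)
1 component over 6 crossings, w = -4
3 Fox colorings among 3^6, |V(-1)| = 7: not tricolorable
why: w = -4 (over 6 crossings) is diagram-only; (-A^3)^(4) removes it from V


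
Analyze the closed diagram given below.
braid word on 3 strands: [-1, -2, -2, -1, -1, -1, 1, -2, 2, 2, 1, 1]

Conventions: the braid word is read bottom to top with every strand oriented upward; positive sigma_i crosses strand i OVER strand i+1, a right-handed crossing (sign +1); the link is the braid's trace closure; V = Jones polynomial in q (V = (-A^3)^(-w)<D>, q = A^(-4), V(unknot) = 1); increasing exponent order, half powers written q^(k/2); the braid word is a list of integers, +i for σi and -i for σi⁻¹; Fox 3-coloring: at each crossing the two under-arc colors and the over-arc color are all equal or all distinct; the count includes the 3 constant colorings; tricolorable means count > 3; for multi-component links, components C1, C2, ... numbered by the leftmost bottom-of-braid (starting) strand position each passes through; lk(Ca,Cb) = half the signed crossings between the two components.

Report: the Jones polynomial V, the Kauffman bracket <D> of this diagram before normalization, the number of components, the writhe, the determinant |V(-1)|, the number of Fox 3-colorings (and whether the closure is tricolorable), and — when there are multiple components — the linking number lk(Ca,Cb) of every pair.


Jones polynomial: V(q) = -q^-4 + q^-3 + q^-1
<D> = A^-2 + A^6 - A^10; writhe -2
components 1, writhe -2 (12 crossings)
3-colorings: 9 of 3^12, det 3 — tricolorable
note: det 3 = |V(-1)|; divisible by 3, so tricolorable
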